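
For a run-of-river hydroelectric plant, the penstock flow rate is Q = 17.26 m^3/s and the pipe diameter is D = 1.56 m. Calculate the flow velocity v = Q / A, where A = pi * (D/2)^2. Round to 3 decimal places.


Compute pipe cross-sectional area:
  A = pi * (D/2)^2 = pi * (1.56/2)^2 = 1.9113 m^2
Calculate velocity:
  v = Q / A = 17.26 / 1.9113
  v = 9.030 m/s

9.030


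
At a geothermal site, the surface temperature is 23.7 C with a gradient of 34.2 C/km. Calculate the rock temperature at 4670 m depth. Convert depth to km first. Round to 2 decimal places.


Convert depth to km: 4670 / 1000 = 4.67 km
Temperature increase = gradient * depth_km = 34.2 * 4.67 = 159.71 C
Temperature at depth = T_surface + delta_T = 23.7 + 159.71
T = 183.41 C

183.41


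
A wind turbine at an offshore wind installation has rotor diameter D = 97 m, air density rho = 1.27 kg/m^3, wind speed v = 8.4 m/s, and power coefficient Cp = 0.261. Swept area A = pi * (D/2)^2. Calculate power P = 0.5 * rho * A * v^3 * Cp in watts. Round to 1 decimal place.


Step 1 -- Compute swept area:
  A = pi * (D/2)^2 = pi * (97/2)^2 = 7389.81 m^2
Step 2 -- Apply wind power equation:
  P = 0.5 * rho * A * v^3 * Cp
  v^3 = 8.4^3 = 592.704
  P = 0.5 * 1.27 * 7389.81 * 592.704 * 0.261
  P = 725914.4 W

725914.4


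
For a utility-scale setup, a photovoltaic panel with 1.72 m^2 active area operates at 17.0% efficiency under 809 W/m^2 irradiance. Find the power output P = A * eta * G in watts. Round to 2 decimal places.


Use the solar power formula P = A * eta * G.
Given: A = 1.72 m^2, eta = 0.17, G = 809 W/m^2
P = 1.72 * 0.17 * 809
P = 236.55 W

236.55


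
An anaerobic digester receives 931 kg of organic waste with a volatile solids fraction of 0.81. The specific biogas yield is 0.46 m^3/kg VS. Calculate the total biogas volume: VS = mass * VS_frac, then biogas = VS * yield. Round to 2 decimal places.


Compute volatile solids:
  VS = mass * VS_fraction = 931 * 0.81 = 754.11 kg
Calculate biogas volume:
  Biogas = VS * specific_yield = 754.11 * 0.46
  Biogas = 346.89 m^3

346.89


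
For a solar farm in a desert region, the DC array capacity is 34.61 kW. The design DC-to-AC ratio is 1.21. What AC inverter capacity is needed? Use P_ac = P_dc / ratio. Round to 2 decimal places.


The inverter AC capacity is determined by the DC/AC ratio.
Given: P_dc = 34.61 kW, DC/AC ratio = 1.21
P_ac = P_dc / ratio = 34.61 / 1.21
P_ac = 28.60 kW

28.60


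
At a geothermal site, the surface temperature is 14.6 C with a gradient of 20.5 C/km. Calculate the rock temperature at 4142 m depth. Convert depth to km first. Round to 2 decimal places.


Convert depth to km: 4142 / 1000 = 4.142 km
Temperature increase = gradient * depth_km = 20.5 * 4.142 = 84.91 C
Temperature at depth = T_surface + delta_T = 14.6 + 84.91
T = 99.51 C

99.51


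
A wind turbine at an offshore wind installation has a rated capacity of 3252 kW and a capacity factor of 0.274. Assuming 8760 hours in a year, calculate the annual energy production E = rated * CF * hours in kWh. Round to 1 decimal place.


Annual energy = rated_kW * capacity_factor * hours_per_year
Given: P_rated = 3252 kW, CF = 0.274, hours = 8760
E = 3252 * 0.274 * 8760
E = 7805580.5 kWh

7805580.5


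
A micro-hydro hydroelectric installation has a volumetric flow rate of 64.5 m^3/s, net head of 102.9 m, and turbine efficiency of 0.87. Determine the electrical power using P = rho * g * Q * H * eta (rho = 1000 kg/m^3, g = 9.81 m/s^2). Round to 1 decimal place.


Apply the hydropower formula P = rho * g * Q * H * eta
rho * g = 1000 * 9.81 = 9810.0
P = 9810.0 * 64.5 * 102.9 * 0.87
P = 56645230.6 W

56645230.6


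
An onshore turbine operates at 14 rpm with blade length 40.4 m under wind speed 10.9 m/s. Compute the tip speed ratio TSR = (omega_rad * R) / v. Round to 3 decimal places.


Convert rotational speed to rad/s:
  omega = 14 * 2 * pi / 60 = 1.4661 rad/s
Compute tip speed:
  v_tip = omega * R = 1.4661 * 40.4 = 59.229 m/s
Tip speed ratio:
  TSR = v_tip / v_wind = 59.229 / 10.9 = 5.434

5.434


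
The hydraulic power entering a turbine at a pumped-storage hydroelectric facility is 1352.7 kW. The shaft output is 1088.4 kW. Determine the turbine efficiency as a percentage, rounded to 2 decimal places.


Turbine efficiency = (output power / input power) * 100
eta = (1088.4 / 1352.7) * 100
eta = 80.46%

80.46


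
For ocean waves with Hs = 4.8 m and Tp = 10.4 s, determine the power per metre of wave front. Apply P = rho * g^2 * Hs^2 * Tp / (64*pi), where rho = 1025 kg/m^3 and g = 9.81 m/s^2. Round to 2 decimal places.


Apply wave power formula:
  g^2 = 9.81^2 = 96.2361
  Hs^2 = 4.8^2 = 23.04
  Numerator = rho * g^2 * Hs^2 * Tp = 1025 * 96.2361 * 23.04 * 10.4 = 23636202.07
  Denominator = 64 * pi = 201.0619
  P = 23636202.07 / 201.0619 = 117556.82 W/m

117556.82


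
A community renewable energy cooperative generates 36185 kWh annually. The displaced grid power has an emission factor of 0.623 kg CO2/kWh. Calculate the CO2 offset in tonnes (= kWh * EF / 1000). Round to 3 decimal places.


CO2 offset in kg = generation * emission_factor
CO2 offset = 36185 * 0.623 = 22543.26 kg
Convert to tonnes:
  CO2 offset = 22543.26 / 1000 = 22.543 tonnes

22.543


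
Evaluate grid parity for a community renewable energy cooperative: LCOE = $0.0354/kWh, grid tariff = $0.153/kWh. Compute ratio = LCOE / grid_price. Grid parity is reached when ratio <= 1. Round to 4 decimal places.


Compare LCOE to grid price:
  LCOE = $0.0354/kWh, Grid price = $0.153/kWh
  Ratio = LCOE / grid_price = 0.0354 / 0.153 = 0.2314
  Grid parity achieved (ratio <= 1)? yes

0.2314


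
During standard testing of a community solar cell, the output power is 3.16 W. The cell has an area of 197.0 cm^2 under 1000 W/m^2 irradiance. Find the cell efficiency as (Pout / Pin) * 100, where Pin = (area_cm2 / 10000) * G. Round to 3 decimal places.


First compute the input power:
  Pin = area_cm2 / 10000 * G = 197.0 / 10000 * 1000 = 19.7 W
Then compute efficiency:
  Efficiency = (Pout / Pin) * 100 = (3.16 / 19.7) * 100
  Efficiency = 16.041%

16.041


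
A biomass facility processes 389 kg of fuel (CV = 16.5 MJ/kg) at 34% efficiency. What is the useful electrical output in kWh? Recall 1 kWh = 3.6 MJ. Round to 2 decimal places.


Total energy = mass * CV = 389 * 16.5 = 6418.5 MJ
Useful energy = total * eta = 6418.5 * 0.34 = 2182.29 MJ
Convert to kWh: 2182.29 / 3.6
Useful energy = 606.19 kWh

606.19


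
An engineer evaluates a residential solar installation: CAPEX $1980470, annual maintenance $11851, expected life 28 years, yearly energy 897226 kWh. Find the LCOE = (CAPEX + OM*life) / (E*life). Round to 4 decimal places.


Total cost = CAPEX + OM * lifetime = 1980470 + 11851 * 28 = 1980470 + 331828 = 2312298
Total generation = annual * lifetime = 897226 * 28 = 25122328 kWh
LCOE = 2312298 / 25122328
LCOE = 0.0920 $/kWh

0.0920


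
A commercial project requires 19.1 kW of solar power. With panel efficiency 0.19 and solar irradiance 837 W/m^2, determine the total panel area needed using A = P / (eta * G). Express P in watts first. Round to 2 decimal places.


Convert target power to watts: P = 19.1 * 1000 = 19100.0 W
Compute denominator: eta * G = 0.19 * 837 = 159.03
Required area A = P / (eta * G) = 19100.0 / 159.03
A = 120.10 m^2

120.10


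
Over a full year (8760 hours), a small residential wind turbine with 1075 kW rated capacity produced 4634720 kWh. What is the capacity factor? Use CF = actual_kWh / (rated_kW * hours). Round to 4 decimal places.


Capacity factor = actual output / maximum possible output
Maximum possible = rated * hours = 1075 * 8760 = 9417000 kWh
CF = 4634720 / 9417000
CF = 0.4922

0.4922


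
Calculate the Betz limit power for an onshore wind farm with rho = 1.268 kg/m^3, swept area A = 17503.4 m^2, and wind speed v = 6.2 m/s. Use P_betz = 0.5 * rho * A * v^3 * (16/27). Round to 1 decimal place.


The Betz coefficient Cp_max = 16/27 = 0.5926
v^3 = 6.2^3 = 238.328
P_betz = 0.5 * rho * A * v^3 * Cp_max
P_betz = 0.5 * 1.268 * 17503.4 * 238.328 * 0.5926
P_betz = 1567266.9 W

1567266.9


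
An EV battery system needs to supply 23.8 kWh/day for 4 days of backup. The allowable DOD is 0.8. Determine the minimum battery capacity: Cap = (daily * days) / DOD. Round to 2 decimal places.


Total energy needed = daily * days = 23.8 * 4 = 95.2 kWh
Account for depth of discharge:
  Cap = total_energy / DOD = 95.2 / 0.8
  Cap = 119.00 kWh

119.00


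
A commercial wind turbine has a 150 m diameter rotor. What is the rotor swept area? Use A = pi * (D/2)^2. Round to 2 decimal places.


Compute the rotor radius:
  r = D / 2 = 150 / 2 = 75.0 m
Calculate swept area:
  A = pi * r^2 = pi * 75.0^2
  A = 17671.46 m^2

17671.46


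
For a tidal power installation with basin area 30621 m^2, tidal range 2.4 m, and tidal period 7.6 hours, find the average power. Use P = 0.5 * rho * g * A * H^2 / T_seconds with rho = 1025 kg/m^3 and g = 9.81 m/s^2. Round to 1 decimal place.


Convert period to seconds: T = 7.6 * 3600 = 27360.0 s
H^2 = 2.4^2 = 5.76
P = 0.5 * rho * g * A * H^2 / T
P = 0.5 * 1025 * 9.81 * 30621 * 5.76 / 27360.0
P = 32410.7 W

32410.7


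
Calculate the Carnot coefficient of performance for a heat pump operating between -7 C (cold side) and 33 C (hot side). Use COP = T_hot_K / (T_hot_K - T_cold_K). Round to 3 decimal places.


Convert to Kelvin:
  T_hot = 33 + 273.15 = 306.15 K
  T_cold = -7 + 273.15 = 266.15 K
Apply Carnot COP formula:
  COP = T_hot_K / (T_hot_K - T_cold_K) = 306.15 / 40.0
  COP = 7.654

7.654


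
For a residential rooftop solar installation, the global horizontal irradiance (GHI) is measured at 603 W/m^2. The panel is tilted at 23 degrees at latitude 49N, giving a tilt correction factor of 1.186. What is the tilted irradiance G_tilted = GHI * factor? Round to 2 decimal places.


Identify the given values:
  GHI = 603 W/m^2, tilt correction factor = 1.186
Apply the formula G_tilted = GHI * factor:
  G_tilted = 603 * 1.186
  G_tilted = 715.16 W/m^2

715.16


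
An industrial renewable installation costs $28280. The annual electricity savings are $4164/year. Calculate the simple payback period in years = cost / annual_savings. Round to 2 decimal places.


Simple payback period = initial cost / annual savings
Payback = 28280 / 4164
Payback = 6.79 years

6.79


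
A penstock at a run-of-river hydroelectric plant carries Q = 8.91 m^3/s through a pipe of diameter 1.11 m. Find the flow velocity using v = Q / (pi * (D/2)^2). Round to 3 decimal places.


Compute pipe cross-sectional area:
  A = pi * (D/2)^2 = pi * (1.11/2)^2 = 0.9677 m^2
Calculate velocity:
  v = Q / A = 8.91 / 0.9677
  v = 9.208 m/s

9.208


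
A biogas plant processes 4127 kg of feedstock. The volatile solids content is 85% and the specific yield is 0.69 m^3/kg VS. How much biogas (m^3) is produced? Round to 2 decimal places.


Compute volatile solids:
  VS = mass * VS_fraction = 4127 * 0.85 = 3507.95 kg
Calculate biogas volume:
  Biogas = VS * specific_yield = 3507.95 * 0.69
  Biogas = 2420.49 m^3

2420.49


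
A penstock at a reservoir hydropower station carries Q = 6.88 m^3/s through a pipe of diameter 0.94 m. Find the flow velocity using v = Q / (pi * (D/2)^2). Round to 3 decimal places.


Compute pipe cross-sectional area:
  A = pi * (D/2)^2 = pi * (0.94/2)^2 = 0.694 m^2
Calculate velocity:
  v = Q / A = 6.88 / 0.694
  v = 9.914 m/s

9.914


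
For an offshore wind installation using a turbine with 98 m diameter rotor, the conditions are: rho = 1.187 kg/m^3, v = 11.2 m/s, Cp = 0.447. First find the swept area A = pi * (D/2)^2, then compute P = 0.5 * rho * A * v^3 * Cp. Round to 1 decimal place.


Step 1 -- Compute swept area:
  A = pi * (D/2)^2 = pi * (98/2)^2 = 7542.96 m^2
Step 2 -- Apply wind power equation:
  P = 0.5 * rho * A * v^3 * Cp
  v^3 = 11.2^3 = 1404.928
  P = 0.5 * 1.187 * 7542.96 * 1404.928 * 0.447
  P = 2811411.0 W

2811411.0


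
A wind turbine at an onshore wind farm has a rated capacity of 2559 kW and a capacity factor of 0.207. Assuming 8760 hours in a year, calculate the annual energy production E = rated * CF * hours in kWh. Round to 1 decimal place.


Annual energy = rated_kW * capacity_factor * hours_per_year
Given: P_rated = 2559 kW, CF = 0.207, hours = 8760
E = 2559 * 0.207 * 8760
E = 4640285.9 kWh

4640285.9


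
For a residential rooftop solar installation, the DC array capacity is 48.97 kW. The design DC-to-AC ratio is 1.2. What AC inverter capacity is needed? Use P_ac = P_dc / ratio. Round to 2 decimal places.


The inverter AC capacity is determined by the DC/AC ratio.
Given: P_dc = 48.97 kW, DC/AC ratio = 1.2
P_ac = P_dc / ratio = 48.97 / 1.2
P_ac = 40.81 kW

40.81


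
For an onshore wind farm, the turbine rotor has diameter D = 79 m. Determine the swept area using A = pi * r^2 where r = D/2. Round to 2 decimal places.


Compute the rotor radius:
  r = D / 2 = 79 / 2 = 39.5 m
Calculate swept area:
  A = pi * r^2 = pi * 39.5^2
  A = 4901.67 m^2

4901.67


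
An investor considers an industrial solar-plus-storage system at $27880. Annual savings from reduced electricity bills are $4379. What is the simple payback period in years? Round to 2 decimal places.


Simple payback period = initial cost / annual savings
Payback = 27880 / 4379
Payback = 6.37 years

6.37


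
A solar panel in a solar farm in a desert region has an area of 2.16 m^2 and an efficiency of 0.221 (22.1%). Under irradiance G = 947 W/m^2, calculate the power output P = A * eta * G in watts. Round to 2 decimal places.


Use the solar power formula P = A * eta * G.
Given: A = 2.16 m^2, eta = 0.221, G = 947 W/m^2
P = 2.16 * 0.221 * 947
P = 452.06 W

452.06


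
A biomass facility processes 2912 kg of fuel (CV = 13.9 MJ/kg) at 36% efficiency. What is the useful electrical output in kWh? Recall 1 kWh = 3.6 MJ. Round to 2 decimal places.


Total energy = mass * CV = 2912 * 13.9 = 40476.8 MJ
Useful energy = total * eta = 40476.8 * 0.36 = 14571.65 MJ
Convert to kWh: 14571.65 / 3.6
Useful energy = 4047.68 kWh

4047.68


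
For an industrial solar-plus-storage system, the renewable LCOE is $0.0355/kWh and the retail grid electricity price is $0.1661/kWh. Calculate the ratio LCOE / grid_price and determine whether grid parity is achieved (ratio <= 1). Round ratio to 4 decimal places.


Compare LCOE to grid price:
  LCOE = $0.0355/kWh, Grid price = $0.1661/kWh
  Ratio = LCOE / grid_price = 0.0355 / 0.1661 = 0.2137
  Grid parity achieved (ratio <= 1)? yes

0.2137


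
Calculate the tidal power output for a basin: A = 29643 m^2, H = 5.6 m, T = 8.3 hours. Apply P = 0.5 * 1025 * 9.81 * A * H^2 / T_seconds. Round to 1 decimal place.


Convert period to seconds: T = 8.3 * 3600 = 29880.0 s
H^2 = 5.6^2 = 31.36
P = 0.5 * rho * g * A * H^2 / T
P = 0.5 * 1025 * 9.81 * 29643 * 31.36 / 29880.0
P = 156415.8 W

156415.8


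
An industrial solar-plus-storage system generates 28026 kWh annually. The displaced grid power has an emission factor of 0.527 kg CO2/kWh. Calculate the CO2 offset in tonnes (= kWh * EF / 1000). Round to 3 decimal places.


CO2 offset in kg = generation * emission_factor
CO2 offset = 28026 * 0.527 = 14769.7 kg
Convert to tonnes:
  CO2 offset = 14769.7 / 1000 = 14.770 tonnes

14.770


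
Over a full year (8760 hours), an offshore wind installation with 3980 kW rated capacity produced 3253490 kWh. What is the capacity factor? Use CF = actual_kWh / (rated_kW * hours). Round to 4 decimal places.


Capacity factor = actual output / maximum possible output
Maximum possible = rated * hours = 3980 * 8760 = 34864800 kWh
CF = 3253490 / 34864800
CF = 0.0933

0.0933


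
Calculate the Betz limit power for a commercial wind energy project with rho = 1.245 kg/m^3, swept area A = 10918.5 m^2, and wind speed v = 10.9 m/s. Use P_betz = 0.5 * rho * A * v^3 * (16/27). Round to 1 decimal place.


The Betz coefficient Cp_max = 16/27 = 0.5926
v^3 = 10.9^3 = 1295.029
P_betz = 0.5 * rho * A * v^3 * Cp_max
P_betz = 0.5 * 1.245 * 10918.5 * 1295.029 * 0.5926
P_betz = 5216005.6 W

5216005.6


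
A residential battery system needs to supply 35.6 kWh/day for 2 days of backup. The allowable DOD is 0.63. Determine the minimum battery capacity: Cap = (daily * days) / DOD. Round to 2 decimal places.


Total energy needed = daily * days = 35.6 * 2 = 71.2 kWh
Account for depth of discharge:
  Cap = total_energy / DOD = 71.2 / 0.63
  Cap = 113.02 kWh

113.02


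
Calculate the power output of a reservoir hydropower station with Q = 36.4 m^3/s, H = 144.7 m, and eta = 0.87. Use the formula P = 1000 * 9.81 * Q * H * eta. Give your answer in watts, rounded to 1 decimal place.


Apply the hydropower formula P = rho * g * Q * H * eta
rho * g = 1000 * 9.81 = 9810.0
P = 9810.0 * 36.4 * 144.7 * 0.87
P = 44952947.7 W

44952947.7


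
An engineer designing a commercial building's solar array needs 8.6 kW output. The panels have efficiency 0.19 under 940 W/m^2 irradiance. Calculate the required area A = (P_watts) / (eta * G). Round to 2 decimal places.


Convert target power to watts: P = 8.6 * 1000 = 8600.0 W
Compute denominator: eta * G = 0.19 * 940 = 178.6
Required area A = P / (eta * G) = 8600.0 / 178.6
A = 48.15 m^2

48.15


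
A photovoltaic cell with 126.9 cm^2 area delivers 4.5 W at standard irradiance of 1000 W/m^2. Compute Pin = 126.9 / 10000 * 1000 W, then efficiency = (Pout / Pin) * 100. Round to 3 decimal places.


First compute the input power:
  Pin = area_cm2 / 10000 * G = 126.9 / 10000 * 1000 = 12.69 W
Then compute efficiency:
  Efficiency = (Pout / Pin) * 100 = (4.5 / 12.69) * 100
  Efficiency = 35.461%

35.461


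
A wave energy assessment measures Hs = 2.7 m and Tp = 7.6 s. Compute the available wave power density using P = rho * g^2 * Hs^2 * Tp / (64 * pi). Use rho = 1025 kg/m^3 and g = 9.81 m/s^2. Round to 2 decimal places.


Apply wave power formula:
  g^2 = 9.81^2 = 96.2361
  Hs^2 = 2.7^2 = 7.29
  Numerator = rho * g^2 * Hs^2 * Tp = 1025 * 96.2361 * 7.29 * 7.6 = 5465161.51
  Denominator = 64 * pi = 201.0619
  P = 5465161.51 / 201.0619 = 27181.48 W/m

27181.48


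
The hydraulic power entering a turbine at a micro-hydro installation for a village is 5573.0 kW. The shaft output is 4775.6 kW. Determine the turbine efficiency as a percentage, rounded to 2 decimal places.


Turbine efficiency = (output power / input power) * 100
eta = (4775.6 / 5573.0) * 100
eta = 85.69%

85.69


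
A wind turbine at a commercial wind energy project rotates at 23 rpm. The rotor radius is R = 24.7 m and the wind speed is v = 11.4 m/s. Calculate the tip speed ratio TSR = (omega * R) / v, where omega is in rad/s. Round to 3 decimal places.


Convert rotational speed to rad/s:
  omega = 23 * 2 * pi / 60 = 2.4086 rad/s
Compute tip speed:
  v_tip = omega * R = 2.4086 * 24.7 = 59.491 m/s
Tip speed ratio:
  TSR = v_tip / v_wind = 59.491 / 11.4 = 5.219

5.219


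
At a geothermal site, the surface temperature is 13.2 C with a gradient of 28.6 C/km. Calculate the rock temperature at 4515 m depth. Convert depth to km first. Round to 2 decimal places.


Convert depth to km: 4515 / 1000 = 4.515 km
Temperature increase = gradient * depth_km = 28.6 * 4.515 = 129.13 C
Temperature at depth = T_surface + delta_T = 13.2 + 129.13
T = 142.33 C

142.33


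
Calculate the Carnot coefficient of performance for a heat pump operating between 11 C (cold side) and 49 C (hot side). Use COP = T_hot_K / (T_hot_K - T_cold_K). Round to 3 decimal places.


Convert to Kelvin:
  T_hot = 49 + 273.15 = 322.15 K
  T_cold = 11 + 273.15 = 284.15 K
Apply Carnot COP formula:
  COP = T_hot_K / (T_hot_K - T_cold_K) = 322.15 / 38.0
  COP = 8.478

8.478


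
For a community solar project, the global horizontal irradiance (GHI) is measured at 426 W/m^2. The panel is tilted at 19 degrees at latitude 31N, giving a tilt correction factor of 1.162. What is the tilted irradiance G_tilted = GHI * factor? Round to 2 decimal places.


Identify the given values:
  GHI = 426 W/m^2, tilt correction factor = 1.162
Apply the formula G_tilted = GHI * factor:
  G_tilted = 426 * 1.162
  G_tilted = 495.01 W/m^2

495.01


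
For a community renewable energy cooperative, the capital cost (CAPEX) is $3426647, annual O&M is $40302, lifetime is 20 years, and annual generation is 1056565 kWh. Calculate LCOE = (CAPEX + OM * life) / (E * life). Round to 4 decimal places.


Total cost = CAPEX + OM * lifetime = 3426647 + 40302 * 20 = 3426647 + 806040 = 4232687
Total generation = annual * lifetime = 1056565 * 20 = 21131300 kWh
LCOE = 4232687 / 21131300
LCOE = 0.2003 $/kWh

0.2003


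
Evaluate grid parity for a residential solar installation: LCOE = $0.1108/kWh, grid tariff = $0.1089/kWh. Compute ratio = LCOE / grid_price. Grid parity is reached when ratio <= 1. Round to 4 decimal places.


Compare LCOE to grid price:
  LCOE = $0.1108/kWh, Grid price = $0.1089/kWh
  Ratio = LCOE / grid_price = 0.1108 / 0.1089 = 1.0174
  Grid parity achieved (ratio <= 1)? no

1.0174


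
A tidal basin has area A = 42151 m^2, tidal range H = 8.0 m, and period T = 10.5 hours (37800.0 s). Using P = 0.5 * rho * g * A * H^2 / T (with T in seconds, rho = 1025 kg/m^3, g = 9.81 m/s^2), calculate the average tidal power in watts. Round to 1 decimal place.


Convert period to seconds: T = 10.5 * 3600 = 37800.0 s
H^2 = 8.0^2 = 64.0
P = 0.5 * rho * g * A * H^2 / T
P = 0.5 * 1025 * 9.81 * 42151 * 64.0 / 37800.0
P = 358805.4 W

358805.4


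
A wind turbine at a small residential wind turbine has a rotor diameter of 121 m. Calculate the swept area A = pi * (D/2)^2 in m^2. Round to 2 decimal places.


Compute the rotor radius:
  r = D / 2 = 121 / 2 = 60.5 m
Calculate swept area:
  A = pi * r^2 = pi * 60.5^2
  A = 11499.01 m^2

11499.01


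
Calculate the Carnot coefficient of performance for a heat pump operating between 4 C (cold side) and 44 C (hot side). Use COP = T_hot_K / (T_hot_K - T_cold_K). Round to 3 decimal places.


Convert to Kelvin:
  T_hot = 44 + 273.15 = 317.15 K
  T_cold = 4 + 273.15 = 277.15 K
Apply Carnot COP formula:
  COP = T_hot_K / (T_hot_K - T_cold_K) = 317.15 / 40.0
  COP = 7.929

7.929


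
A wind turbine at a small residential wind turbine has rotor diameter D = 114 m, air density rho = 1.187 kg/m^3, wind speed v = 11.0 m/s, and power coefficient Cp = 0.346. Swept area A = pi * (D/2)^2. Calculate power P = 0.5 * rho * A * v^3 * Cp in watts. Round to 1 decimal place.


Step 1 -- Compute swept area:
  A = pi * (D/2)^2 = pi * (114/2)^2 = 10207.03 m^2
Step 2 -- Apply wind power equation:
  P = 0.5 * rho * A * v^3 * Cp
  v^3 = 11.0^3 = 1331.0
  P = 0.5 * 1.187 * 10207.03 * 1331.0 * 0.346
  P = 2789808.9 W

2789808.9


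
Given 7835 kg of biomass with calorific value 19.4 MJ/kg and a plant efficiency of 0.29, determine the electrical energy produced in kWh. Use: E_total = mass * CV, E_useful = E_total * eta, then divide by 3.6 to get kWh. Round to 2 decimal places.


Total energy = mass * CV = 7835 * 19.4 = 151999.0 MJ
Useful energy = total * eta = 151999.0 * 0.29 = 44079.71 MJ
Convert to kWh: 44079.71 / 3.6
Useful energy = 12244.36 kWh

12244.36


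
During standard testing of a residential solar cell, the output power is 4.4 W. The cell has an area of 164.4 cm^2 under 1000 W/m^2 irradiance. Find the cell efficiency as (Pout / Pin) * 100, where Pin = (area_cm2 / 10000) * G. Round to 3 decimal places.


First compute the input power:
  Pin = area_cm2 / 10000 * G = 164.4 / 10000 * 1000 = 16.44 W
Then compute efficiency:
  Efficiency = (Pout / Pin) * 100 = (4.4 / 16.44) * 100
  Efficiency = 26.764%

26.764


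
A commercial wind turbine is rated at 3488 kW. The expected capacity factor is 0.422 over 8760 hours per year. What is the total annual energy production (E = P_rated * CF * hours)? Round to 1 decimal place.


Annual energy = rated_kW * capacity_factor * hours_per_year
Given: P_rated = 3488 kW, CF = 0.422, hours = 8760
E = 3488 * 0.422 * 8760
E = 12894159.4 kWh

12894159.4


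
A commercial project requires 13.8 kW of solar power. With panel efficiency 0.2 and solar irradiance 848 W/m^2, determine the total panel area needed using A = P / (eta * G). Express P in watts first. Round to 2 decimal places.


Convert target power to watts: P = 13.8 * 1000 = 13800.0 W
Compute denominator: eta * G = 0.2 * 848 = 169.6
Required area A = P / (eta * G) = 13800.0 / 169.6
A = 81.37 m^2

81.37


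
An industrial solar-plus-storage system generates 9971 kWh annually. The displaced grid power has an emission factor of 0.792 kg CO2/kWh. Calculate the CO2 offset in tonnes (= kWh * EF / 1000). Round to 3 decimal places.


CO2 offset in kg = generation * emission_factor
CO2 offset = 9971 * 0.792 = 7897.03 kg
Convert to tonnes:
  CO2 offset = 7897.03 / 1000 = 7.897 tonnes

7.897


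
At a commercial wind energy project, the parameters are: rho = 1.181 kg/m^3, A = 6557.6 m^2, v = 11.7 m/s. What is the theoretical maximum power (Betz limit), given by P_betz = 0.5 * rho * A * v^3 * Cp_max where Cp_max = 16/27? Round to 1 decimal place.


The Betz coefficient Cp_max = 16/27 = 0.5926
v^3 = 11.7^3 = 1601.613
P_betz = 0.5 * rho * A * v^3 * Cp_max
P_betz = 0.5 * 1.181 * 6557.6 * 1601.613 * 0.5926
P_betz = 3675180.1 W

3675180.1


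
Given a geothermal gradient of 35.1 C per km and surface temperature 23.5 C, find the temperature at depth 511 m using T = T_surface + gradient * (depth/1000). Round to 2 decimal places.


Convert depth to km: 511 / 1000 = 0.511 km
Temperature increase = gradient * depth_km = 35.1 * 0.511 = 17.94 C
Temperature at depth = T_surface + delta_T = 23.5 + 17.94
T = 41.44 C

41.44


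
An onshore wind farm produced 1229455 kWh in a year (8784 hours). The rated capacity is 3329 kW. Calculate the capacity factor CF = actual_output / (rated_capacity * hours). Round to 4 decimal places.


Capacity factor = actual output / maximum possible output
Maximum possible = rated * hours = 3329 * 8784 = 29241936 kWh
CF = 1229455 / 29241936
CF = 0.0420

0.0420


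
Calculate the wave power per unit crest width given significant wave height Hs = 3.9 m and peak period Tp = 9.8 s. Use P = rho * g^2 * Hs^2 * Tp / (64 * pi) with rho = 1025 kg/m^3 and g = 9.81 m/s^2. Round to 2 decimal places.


Apply wave power formula:
  g^2 = 9.81^2 = 96.2361
  Hs^2 = 3.9^2 = 15.21
  Numerator = rho * g^2 * Hs^2 * Tp = 1025 * 96.2361 * 15.21 * 9.8 = 14703379.61
  Denominator = 64 * pi = 201.0619
  P = 14703379.61 / 201.0619 = 73128.61 W/m

73128.61


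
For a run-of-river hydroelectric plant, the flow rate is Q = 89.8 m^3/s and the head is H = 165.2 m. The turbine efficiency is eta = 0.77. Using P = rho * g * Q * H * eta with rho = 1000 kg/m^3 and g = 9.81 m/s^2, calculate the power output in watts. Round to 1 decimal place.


Apply the hydropower formula P = rho * g * Q * H * eta
rho * g = 1000 * 9.81 = 9810.0
P = 9810.0 * 89.8 * 165.2 * 0.77
P = 112058837.4 W

112058837.4


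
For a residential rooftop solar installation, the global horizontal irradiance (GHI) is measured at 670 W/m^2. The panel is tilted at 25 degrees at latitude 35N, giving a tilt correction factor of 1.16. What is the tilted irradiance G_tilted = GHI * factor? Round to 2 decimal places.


Identify the given values:
  GHI = 670 W/m^2, tilt correction factor = 1.16
Apply the formula G_tilted = GHI * factor:
  G_tilted = 670 * 1.16
  G_tilted = 777.20 W/m^2

777.20


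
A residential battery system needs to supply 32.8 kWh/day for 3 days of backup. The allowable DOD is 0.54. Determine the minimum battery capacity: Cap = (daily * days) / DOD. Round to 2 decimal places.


Total energy needed = daily * days = 32.8 * 3 = 98.4 kWh
Account for depth of discharge:
  Cap = total_energy / DOD = 98.4 / 0.54
  Cap = 182.22 kWh

182.22


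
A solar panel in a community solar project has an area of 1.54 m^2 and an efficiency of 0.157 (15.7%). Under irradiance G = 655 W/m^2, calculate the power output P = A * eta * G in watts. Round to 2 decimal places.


Use the solar power formula P = A * eta * G.
Given: A = 1.54 m^2, eta = 0.157, G = 655 W/m^2
P = 1.54 * 0.157 * 655
P = 158.37 W

158.37


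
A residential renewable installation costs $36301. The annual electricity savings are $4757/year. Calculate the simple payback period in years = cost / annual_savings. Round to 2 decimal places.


Simple payback period = initial cost / annual savings
Payback = 36301 / 4757
Payback = 7.63 years

7.63


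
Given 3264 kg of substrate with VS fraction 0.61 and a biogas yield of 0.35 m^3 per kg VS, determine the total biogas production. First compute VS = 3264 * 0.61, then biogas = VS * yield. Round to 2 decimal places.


Compute volatile solids:
  VS = mass * VS_fraction = 3264 * 0.61 = 1991.04 kg
Calculate biogas volume:
  Biogas = VS * specific_yield = 1991.04 * 0.35
  Biogas = 696.86 m^3

696.86


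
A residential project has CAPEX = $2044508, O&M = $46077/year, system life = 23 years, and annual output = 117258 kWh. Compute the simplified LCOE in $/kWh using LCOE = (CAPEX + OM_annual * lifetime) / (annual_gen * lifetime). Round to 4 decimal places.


Total cost = CAPEX + OM * lifetime = 2044508 + 46077 * 23 = 2044508 + 1059771 = 3104279
Total generation = annual * lifetime = 117258 * 23 = 2696934 kWh
LCOE = 3104279 / 2696934
LCOE = 1.1510 $/kWh

1.1510


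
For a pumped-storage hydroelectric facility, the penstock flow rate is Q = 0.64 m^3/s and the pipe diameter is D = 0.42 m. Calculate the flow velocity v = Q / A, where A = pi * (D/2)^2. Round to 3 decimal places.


Compute pipe cross-sectional area:
  A = pi * (D/2)^2 = pi * (0.42/2)^2 = 0.1385 m^2
Calculate velocity:
  v = Q / A = 0.64 / 0.1385
  v = 4.619 m/s

4.619


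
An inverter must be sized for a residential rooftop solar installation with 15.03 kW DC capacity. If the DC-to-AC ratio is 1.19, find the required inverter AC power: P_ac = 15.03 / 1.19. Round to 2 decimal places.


The inverter AC capacity is determined by the DC/AC ratio.
Given: P_dc = 15.03 kW, DC/AC ratio = 1.19
P_ac = P_dc / ratio = 15.03 / 1.19
P_ac = 12.63 kW

12.63


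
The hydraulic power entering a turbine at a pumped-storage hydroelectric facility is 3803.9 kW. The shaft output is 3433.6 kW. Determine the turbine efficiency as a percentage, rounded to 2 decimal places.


Turbine efficiency = (output power / input power) * 100
eta = (3433.6 / 3803.9) * 100
eta = 90.27%

90.27


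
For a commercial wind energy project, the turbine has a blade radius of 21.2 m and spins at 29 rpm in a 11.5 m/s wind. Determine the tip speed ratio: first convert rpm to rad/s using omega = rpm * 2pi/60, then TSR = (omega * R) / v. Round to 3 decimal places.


Convert rotational speed to rad/s:
  omega = 29 * 2 * pi / 60 = 3.0369 rad/s
Compute tip speed:
  v_tip = omega * R = 3.0369 * 21.2 = 64.382 m/s
Tip speed ratio:
  TSR = v_tip / v_wind = 64.382 / 11.5 = 5.598

5.598


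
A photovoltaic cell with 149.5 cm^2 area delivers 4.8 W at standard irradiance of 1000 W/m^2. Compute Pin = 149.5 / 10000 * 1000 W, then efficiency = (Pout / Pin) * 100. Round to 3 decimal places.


First compute the input power:
  Pin = area_cm2 / 10000 * G = 149.5 / 10000 * 1000 = 14.95 W
Then compute efficiency:
  Efficiency = (Pout / Pin) * 100 = (4.8 / 14.95) * 100
  Efficiency = 32.107%

32.107


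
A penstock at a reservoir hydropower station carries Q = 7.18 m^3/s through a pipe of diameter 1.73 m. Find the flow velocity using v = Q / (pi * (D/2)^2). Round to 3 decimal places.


Compute pipe cross-sectional area:
  A = pi * (D/2)^2 = pi * (1.73/2)^2 = 2.3506 m^2
Calculate velocity:
  v = Q / A = 7.18 / 2.3506
  v = 3.055 m/s

3.055


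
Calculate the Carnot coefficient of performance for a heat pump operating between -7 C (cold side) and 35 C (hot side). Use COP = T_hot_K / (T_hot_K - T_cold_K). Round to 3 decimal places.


Convert to Kelvin:
  T_hot = 35 + 273.15 = 308.15 K
  T_cold = -7 + 273.15 = 266.15 K
Apply Carnot COP formula:
  COP = T_hot_K / (T_hot_K - T_cold_K) = 308.15 / 42.0
  COP = 7.337

7.337


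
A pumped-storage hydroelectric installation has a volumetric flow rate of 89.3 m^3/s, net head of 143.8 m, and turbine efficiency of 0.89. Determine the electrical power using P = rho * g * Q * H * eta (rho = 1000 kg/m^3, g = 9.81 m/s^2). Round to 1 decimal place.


Apply the hydropower formula P = rho * g * Q * H * eta
rho * g = 1000 * 9.81 = 9810.0
P = 9810.0 * 89.3 * 143.8 * 0.89
P = 112116455.4 W

112116455.4


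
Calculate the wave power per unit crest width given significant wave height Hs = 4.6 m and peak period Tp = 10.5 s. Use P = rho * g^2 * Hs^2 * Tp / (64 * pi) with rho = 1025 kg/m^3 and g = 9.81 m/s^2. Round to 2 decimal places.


Apply wave power formula:
  g^2 = 9.81^2 = 96.2361
  Hs^2 = 4.6^2 = 21.16
  Numerator = rho * g^2 * Hs^2 * Tp = 1025 * 96.2361 * 21.16 * 10.5 = 21916280.12
  Denominator = 64 * pi = 201.0619
  P = 21916280.12 / 201.0619 = 109002.63 W/m

109002.63


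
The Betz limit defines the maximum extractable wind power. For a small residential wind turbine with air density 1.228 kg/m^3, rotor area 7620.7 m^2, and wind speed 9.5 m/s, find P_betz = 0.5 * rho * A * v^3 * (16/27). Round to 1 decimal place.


The Betz coefficient Cp_max = 16/27 = 0.5926
v^3 = 9.5^3 = 857.375
P_betz = 0.5 * rho * A * v^3 * Cp_max
P_betz = 0.5 * 1.228 * 7620.7 * 857.375 * 0.5926
P_betz = 2377334.4 W

2377334.4


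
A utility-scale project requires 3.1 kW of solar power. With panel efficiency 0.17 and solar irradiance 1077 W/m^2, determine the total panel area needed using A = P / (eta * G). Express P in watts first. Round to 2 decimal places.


Convert target power to watts: P = 3.1 * 1000 = 3100.0 W
Compute denominator: eta * G = 0.17 * 1077 = 183.09
Required area A = P / (eta * G) = 3100.0 / 183.09
A = 16.93 m^2

16.93


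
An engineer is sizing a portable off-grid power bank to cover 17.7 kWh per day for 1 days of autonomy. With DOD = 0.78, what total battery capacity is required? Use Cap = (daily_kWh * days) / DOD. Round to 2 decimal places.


Total energy needed = daily * days = 17.7 * 1 = 17.7 kWh
Account for depth of discharge:
  Cap = total_energy / DOD = 17.7 / 0.78
  Cap = 22.69 kWh

22.69


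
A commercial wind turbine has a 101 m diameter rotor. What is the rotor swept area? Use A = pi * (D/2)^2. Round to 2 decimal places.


Compute the rotor radius:
  r = D / 2 = 101 / 2 = 50.5 m
Calculate swept area:
  A = pi * r^2 = pi * 50.5^2
  A = 8011.85 m^2

8011.85


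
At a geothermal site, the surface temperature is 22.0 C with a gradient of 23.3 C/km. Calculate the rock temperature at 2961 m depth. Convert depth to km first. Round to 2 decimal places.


Convert depth to km: 2961 / 1000 = 2.961 km
Temperature increase = gradient * depth_km = 23.3 * 2.961 = 68.99 C
Temperature at depth = T_surface + delta_T = 22.0 + 68.99
T = 90.99 C

90.99


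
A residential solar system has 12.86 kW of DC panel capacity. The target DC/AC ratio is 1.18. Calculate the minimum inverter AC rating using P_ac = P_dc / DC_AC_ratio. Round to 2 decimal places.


The inverter AC capacity is determined by the DC/AC ratio.
Given: P_dc = 12.86 kW, DC/AC ratio = 1.18
P_ac = P_dc / ratio = 12.86 / 1.18
P_ac = 10.90 kW

10.90


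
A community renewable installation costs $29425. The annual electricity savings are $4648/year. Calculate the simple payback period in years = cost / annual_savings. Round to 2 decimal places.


Simple payback period = initial cost / annual savings
Payback = 29425 / 4648
Payback = 6.33 years

6.33


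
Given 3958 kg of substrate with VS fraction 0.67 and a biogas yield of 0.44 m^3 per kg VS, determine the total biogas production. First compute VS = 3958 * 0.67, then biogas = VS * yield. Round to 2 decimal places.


Compute volatile solids:
  VS = mass * VS_fraction = 3958 * 0.67 = 2651.86 kg
Calculate biogas volume:
  Biogas = VS * specific_yield = 2651.86 * 0.44
  Biogas = 1166.82 m^3

1166.82


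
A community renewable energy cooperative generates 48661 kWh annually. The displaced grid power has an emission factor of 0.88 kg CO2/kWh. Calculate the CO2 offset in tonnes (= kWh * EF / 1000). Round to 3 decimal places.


CO2 offset in kg = generation * emission_factor
CO2 offset = 48661 * 0.88 = 42821.68 kg
Convert to tonnes:
  CO2 offset = 42821.68 / 1000 = 42.822 tonnes

42.822


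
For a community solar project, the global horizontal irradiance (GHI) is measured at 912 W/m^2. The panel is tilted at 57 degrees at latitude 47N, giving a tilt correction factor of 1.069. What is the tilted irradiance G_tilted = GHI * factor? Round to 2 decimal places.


Identify the given values:
  GHI = 912 W/m^2, tilt correction factor = 1.069
Apply the formula G_tilted = GHI * factor:
  G_tilted = 912 * 1.069
  G_tilted = 974.93 W/m^2

974.93


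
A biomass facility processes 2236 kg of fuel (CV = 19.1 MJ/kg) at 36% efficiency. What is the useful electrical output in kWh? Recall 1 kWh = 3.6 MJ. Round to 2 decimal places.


Total energy = mass * CV = 2236 * 19.1 = 42707.6 MJ
Useful energy = total * eta = 42707.6 * 0.36 = 15374.74 MJ
Convert to kWh: 15374.74 / 3.6
Useful energy = 4270.76 kWh

4270.76


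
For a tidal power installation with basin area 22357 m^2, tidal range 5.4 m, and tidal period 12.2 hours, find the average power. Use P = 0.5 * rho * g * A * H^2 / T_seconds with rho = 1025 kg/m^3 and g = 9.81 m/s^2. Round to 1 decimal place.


Convert period to seconds: T = 12.2 * 3600 = 43920.0 s
H^2 = 5.4^2 = 29.16
P = 0.5 * rho * g * A * H^2 / T
P = 0.5 * 1025 * 9.81 * 22357 * 29.16 / 43920.0
P = 74628.0 W

74628.0


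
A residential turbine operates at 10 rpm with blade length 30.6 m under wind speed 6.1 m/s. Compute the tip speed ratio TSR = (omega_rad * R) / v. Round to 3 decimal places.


Convert rotational speed to rad/s:
  omega = 10 * 2 * pi / 60 = 1.0472 rad/s
Compute tip speed:
  v_tip = omega * R = 1.0472 * 30.6 = 32.044 m/s
Tip speed ratio:
  TSR = v_tip / v_wind = 32.044 / 6.1 = 5.253

5.253


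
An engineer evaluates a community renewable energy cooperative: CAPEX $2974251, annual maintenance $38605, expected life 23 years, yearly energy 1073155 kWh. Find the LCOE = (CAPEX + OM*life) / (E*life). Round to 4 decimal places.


Total cost = CAPEX + OM * lifetime = 2974251 + 38605 * 23 = 2974251 + 887915 = 3862166
Total generation = annual * lifetime = 1073155 * 23 = 24682565 kWh
LCOE = 3862166 / 24682565
LCOE = 0.1565 $/kWh

0.1565


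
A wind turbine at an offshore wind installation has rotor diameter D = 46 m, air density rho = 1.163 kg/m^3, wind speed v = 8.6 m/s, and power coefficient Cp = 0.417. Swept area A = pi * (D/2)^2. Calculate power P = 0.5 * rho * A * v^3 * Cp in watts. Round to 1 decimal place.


Step 1 -- Compute swept area:
  A = pi * (D/2)^2 = pi * (46/2)^2 = 1661.9 m^2
Step 2 -- Apply wind power equation:
  P = 0.5 * rho * A * v^3 * Cp
  v^3 = 8.6^3 = 636.056
  P = 0.5 * 1.163 * 1661.9 * 636.056 * 0.417
  P = 256322.5 W

256322.5


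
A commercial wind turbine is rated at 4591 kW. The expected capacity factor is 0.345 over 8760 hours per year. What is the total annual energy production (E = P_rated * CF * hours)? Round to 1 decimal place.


Annual energy = rated_kW * capacity_factor * hours_per_year
Given: P_rated = 4591 kW, CF = 0.345, hours = 8760
E = 4591 * 0.345 * 8760
E = 13874920.2 kWh

13874920.2


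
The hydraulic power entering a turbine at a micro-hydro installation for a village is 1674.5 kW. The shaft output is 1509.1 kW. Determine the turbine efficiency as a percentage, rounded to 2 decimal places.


Turbine efficiency = (output power / input power) * 100
eta = (1509.1 / 1674.5) * 100
eta = 90.12%

90.12


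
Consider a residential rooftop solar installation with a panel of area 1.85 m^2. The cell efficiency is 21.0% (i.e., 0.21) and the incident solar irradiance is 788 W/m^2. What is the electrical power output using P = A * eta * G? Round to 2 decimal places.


Use the solar power formula P = A * eta * G.
Given: A = 1.85 m^2, eta = 0.21, G = 788 W/m^2
P = 1.85 * 0.21 * 788
P = 306.14 W

306.14
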